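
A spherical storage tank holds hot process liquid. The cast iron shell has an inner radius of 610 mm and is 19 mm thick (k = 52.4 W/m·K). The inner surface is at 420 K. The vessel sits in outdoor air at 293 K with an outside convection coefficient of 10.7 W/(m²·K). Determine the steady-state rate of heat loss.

Each spherical layer contributes R = (1/r_i − 1/r_o)/(4πk):
R_cast iron shell = (1/0.61 − 1/0.629)/(4π×52.4) = 7.52×10^-5 K/W
R_outer film = 1/(h·4πr_o²) = 1/(10.7×4π×0.629²) = 0.0188 K/W
R_total = 0.01887 K/W
Q = ΔT/R_total = 127/0.01887

Q ≈ 6730 W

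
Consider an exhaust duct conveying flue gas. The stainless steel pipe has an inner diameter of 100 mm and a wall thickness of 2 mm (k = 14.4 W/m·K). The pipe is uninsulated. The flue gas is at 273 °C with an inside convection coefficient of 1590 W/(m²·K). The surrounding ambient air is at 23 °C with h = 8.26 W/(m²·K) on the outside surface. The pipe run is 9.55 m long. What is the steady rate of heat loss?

Q ≈ 6400 W

Per-layer cylindrical resistances, series-summed:
R_inner film = 1/(h_i·2πr₁L) = 1/(1590×2π×0.05×9.55) = 2.096×10^-4 K/W
R_stainless steel pipe wall = ln(52/50)/(2π×14.4×9.55) = 4.539×10^-5 K/W
R_outer film = 1/(h_o·2πr_oL) = 1/(8.26×2π×0.052×9.55) = 0.0388 K/W
R_total = 0.03906 K/W
Q = ΔT/R_total = 250/0.03906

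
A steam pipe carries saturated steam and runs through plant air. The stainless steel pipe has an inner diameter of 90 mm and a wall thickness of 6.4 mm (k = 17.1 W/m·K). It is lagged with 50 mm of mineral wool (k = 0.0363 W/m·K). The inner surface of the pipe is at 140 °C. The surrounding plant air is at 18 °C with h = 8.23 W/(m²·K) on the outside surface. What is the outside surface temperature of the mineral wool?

T ≈ 25.3 °C

Per-layer cylindrical resistances, series-summed:
R_stainless steel pipe wall = ln(51.4/45)/(2π×17.1×1) = 0.001238 K/W
R_mineral wool = ln(101.4/51.4)/(2π×0.0363×1) = 2.979 K/W
R_outer film = 1/(h_o·2πr_oL) = 1/(8.23×2π×0.1014×1) = 0.1907 K/W
R_total = 3.171 K/W
Q = ΔT/R_total = 122/3.171
Q = 38.5 W/m
T_interface = T_inner − Q·ΣR(inner→interface) = 140 − 38.5×2.98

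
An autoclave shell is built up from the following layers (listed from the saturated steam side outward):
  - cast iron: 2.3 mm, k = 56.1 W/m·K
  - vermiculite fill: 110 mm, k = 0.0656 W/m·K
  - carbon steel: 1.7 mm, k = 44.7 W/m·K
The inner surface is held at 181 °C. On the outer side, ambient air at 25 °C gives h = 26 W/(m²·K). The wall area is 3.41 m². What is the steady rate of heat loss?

Q ≈ 310 W

Thermal resistances in series:
R_cast iron = L/(kA) = 0.0023/(56.1×3.41) = 1.202×10^-5 K/W
R_vermiculite fill = L/(kA) = 0.11/(0.0656×3.41) = 0.4917 K/W
R_carbon steel = L/(kA) = 0.0017/(44.7×3.41) = 1.115×10^-5 K/W
R_outer film = 1/(h_o·A) = 1/(26×3.41) = 0.01128 K/W
R_total = 0.503 K/W
Q = ΔT / R_total = 156 / 0.503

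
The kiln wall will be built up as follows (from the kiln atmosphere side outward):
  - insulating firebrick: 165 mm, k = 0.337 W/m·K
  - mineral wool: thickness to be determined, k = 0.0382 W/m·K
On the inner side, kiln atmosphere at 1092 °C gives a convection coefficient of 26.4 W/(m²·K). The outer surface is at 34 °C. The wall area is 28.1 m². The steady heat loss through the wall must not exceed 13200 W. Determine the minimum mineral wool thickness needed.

Thermal resistances in series:
R_inner film = 1/(h_i·A) = 1/(26.4×28.1) = 0.001348 K/W
R_insulating firebrick = L/(kA) = 0.165/(0.337×28.1) = 0.01742 K/W
Sum of the known resistances R_other = 0.01877 K/W
Required total resistance R_tot = ΔT/Q_allow = 1058/13200 = 0.08015 K/W
R_mineral wool = R_tot − R_other = 0.06138 K/W
L = R·k·A = 0.06138×0.0382×28.1

L ≈ 65.9 mm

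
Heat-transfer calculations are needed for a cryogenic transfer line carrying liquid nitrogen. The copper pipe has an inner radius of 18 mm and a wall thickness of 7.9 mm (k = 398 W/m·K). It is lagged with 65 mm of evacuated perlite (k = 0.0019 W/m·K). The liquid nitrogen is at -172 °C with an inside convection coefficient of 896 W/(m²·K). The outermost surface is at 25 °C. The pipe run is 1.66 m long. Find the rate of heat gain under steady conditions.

Q ≈ 3.11 W

Per-layer cylindrical resistances, series-summed:
R_inner film = 1/(h_i·2πr₁L) = 1/(896×2π×0.018×1.66) = 0.005945 K/W
R_copper pipe wall = ln(25.9/18)/(2π×398×1.66) = 8.765×10^-5 K/W
R_evacuated perlite = ln(90.9/25.9)/(2π×0.0019×1.66) = 63.36 K/W
R_total = 63.36 K/W
Q = ΔT/R_total = 197/63.36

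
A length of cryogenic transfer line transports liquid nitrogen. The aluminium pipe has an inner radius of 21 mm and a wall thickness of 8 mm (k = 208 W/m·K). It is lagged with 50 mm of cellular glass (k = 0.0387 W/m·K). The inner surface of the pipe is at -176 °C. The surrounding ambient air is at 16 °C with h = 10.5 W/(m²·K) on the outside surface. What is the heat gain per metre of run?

q′ ≈ 44.5 W/m

For a radial system each layer contributes R = ln(r_out/r_in)/(2πkL); films add R = 1/(hA).
R_aluminium pipe wall = ln(29/21)/(2π×208×1) = 2.47×10^-4 K/W
R_cellular glass = ln(79/29)/(2π×0.0387×1) = 4.121 K/W
R_outer film = 1/(h_o·2πr_oL) = 1/(10.5×2π×0.079×1) = 0.1919 K/W
R_total = 4.313 K/W
Q = ΔT/R_total = 192/4.313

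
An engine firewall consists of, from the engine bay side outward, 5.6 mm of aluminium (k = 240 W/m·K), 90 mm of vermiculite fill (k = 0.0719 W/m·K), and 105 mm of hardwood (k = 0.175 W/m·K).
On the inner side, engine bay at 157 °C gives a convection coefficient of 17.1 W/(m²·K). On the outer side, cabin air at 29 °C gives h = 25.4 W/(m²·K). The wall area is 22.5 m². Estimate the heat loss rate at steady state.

Q ≈ 1480 W

Thermal resistances in series:
R_inner film = 1/(h_i·A) = 1/(17.1×22.5) = 0.002599 K/W
R_aluminium = L/(kA) = 0.0056/(240×22.5) = 1.037×10^-6 K/W
R_vermiculite fill = L/(kA) = 0.09/(0.0719×22.5) = 0.05563 K/W
R_hardwood = L/(kA) = 0.105/(0.175×22.5) = 0.02667 K/W
R_outer film = 1/(h_o·A) = 1/(25.4×22.5) = 0.00175 K/W
R_total = 0.08665 K/W
Q = ΔT / R_total = 128 / 0.08665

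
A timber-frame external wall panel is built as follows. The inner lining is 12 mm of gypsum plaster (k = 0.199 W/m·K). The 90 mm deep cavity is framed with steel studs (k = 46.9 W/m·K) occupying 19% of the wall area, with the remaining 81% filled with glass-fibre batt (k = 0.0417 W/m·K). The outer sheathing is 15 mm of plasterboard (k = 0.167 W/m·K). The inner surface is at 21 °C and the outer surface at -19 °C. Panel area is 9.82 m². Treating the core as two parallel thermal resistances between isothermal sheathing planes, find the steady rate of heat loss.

Sheathing layers in series; stud and cavity paths in parallel between them.
R_inner = 0.012/(0.199×9.82) = 0.006141 K/W
R_stud  = 0.09/(46.9×0.19×9.82) = 0.001029 K/W
R_cav   = 0.09/(0.0417×0.81×9.82) = 0.2713 K/W
1/R_core = 1/R_stud + 1/R_cav → R_core = 0.001025 K/W
R_outer = 0.015/(0.167×9.82) = 0.009147 K/W
R_total = 0.01631 K/W
Q = ΔT/R_total = 40/0.01631

Q ≈ 2450 W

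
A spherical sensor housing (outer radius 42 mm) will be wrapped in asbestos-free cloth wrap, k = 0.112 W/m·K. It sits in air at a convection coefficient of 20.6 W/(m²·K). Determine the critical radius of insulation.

r_cr ≈ 10.9 mm

For a sphere r_cr = 2k/h = 2×0.112/20.6
r_cr = 10.9 mm; since the bare radius (42 mm) is above r_cr, any added insulation will reduce heat loss.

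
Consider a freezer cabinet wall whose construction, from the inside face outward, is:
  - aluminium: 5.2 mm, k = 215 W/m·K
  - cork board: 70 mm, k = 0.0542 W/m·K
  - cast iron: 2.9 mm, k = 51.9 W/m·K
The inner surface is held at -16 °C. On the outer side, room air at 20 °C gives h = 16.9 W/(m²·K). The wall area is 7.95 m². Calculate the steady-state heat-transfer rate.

Q ≈ 212 W

Series thermal resistances:
R_aluminium = L/(kA) = 0.0052/(215×7.95) = 3.042×10^-6 K/W
R_cork board = L/(kA) = 0.07/(0.0542×7.95) = 0.1625 K/W
R_cast iron = L/(kA) = 0.0029/(51.9×7.95) = 7.029×10^-6 K/W
R_outer film = 1/(h_o·A) = 1/(16.9×7.95) = 0.007443 K/W
R_total = 0.1699 K/W
Q = ΔT / R_total = 36 / 0.1699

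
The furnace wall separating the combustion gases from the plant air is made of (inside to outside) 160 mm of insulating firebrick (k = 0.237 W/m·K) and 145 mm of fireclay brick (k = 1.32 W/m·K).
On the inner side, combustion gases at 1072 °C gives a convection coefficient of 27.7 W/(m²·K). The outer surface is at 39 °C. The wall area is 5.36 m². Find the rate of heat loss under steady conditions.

Model the wall as resistances in series:
R_inner film = 1/(h_i·A) = 1/(27.7×5.36) = 0.006735 K/W
R_insulating firebrick = L/(kA) = 0.16/(0.237×5.36) = 0.126 K/W
R_fireclay brick = L/(kA) = 0.145/(1.32×5.36) = 0.02049 K/W
R_total = 0.1532 K/W
Q = ΔT / R_total = 1033 / 0.1532

Q ≈ 6740 W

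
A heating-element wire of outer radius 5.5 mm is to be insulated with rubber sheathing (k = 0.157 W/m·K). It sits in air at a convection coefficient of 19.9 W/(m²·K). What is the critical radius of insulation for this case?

For a cylinder r_cr = k/h = 0.157/19.9
r_cr = 7.89 mm; since the bare radius (5.5 mm) is below r_cr, adding a thin layer of insulation will *increase* heat loss.

r_cr ≈ 7.89 mm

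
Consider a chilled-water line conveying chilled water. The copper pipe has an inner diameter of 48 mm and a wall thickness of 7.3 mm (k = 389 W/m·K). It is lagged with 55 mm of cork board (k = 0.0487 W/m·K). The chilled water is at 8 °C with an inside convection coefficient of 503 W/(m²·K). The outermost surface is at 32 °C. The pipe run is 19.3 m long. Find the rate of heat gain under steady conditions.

Q ≈ 139 W

Per-layer cylindrical resistances, series-summed:
R_inner film = 1/(h_i·2πr₁L) = 1/(503×2π×0.024×19.3) = 6.831×10^-4 K/W
R_copper pipe wall = ln(31.3/24)/(2π×389×19.3) = 5.63×10^-6 K/W
R_cork board = ln(86.3/31.3)/(2π×0.0487×19.3) = 0.1717 K/W
R_total = 0.1724 K/W
Q = ΔT/R_total = 24/0.1724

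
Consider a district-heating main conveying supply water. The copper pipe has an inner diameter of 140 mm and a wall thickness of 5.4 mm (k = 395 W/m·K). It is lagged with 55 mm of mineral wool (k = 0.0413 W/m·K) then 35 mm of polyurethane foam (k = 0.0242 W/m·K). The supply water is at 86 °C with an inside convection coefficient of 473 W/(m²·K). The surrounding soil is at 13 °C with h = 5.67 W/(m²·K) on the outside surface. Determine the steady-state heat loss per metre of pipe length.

q′ ≈ 19 W/m

Per-layer cylindrical resistances, series-summed:
R_inner film = 1/(h_i·2πr₁L) = 1/(473×2π×0.07×1) = 0.004807 K/W
R_copper pipe wall = ln(75.4/70)/(2π×395×1) = 2.994×10^-5 K/W
R_mineral wool = ln(130.4/75.4)/(2π×0.0413×1) = 2.111 K/W
R_polyurethane foam = ln(165.4/130.4)/(2π×0.0242×1) = 1.564 K/W
R_outer film = 1/(h_o·2πr_oL) = 1/(5.67×2π×0.1654×1) = 0.1697 K/W
R_total = 3.849 K/W
Q = ΔT/R_total = 73/3.849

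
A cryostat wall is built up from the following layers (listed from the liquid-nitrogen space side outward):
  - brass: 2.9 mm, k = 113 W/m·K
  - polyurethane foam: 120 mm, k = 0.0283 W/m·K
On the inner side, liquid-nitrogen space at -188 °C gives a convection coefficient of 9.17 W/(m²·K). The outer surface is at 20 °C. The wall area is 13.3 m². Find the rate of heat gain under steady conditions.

Q ≈ 636 W

Thermal resistances in series:
R_inner film = 1/(h_i·A) = 1/(9.17×13.3) = 0.008199 K/W
R_brass = L/(kA) = 0.0029/(113×13.3) = 1.93×10^-6 K/W
R_polyurethane foam = L/(kA) = 0.12/(0.0283×13.3) = 0.3188 K/W
R_total = 0.327 K/W
Q = ΔT / R_total = 208 / 0.327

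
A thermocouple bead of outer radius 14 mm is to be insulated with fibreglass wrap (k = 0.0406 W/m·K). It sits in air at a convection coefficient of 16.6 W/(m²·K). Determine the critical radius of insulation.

r_cr ≈ 4.89 mm

For a sphere r_cr = 2k/h = 2×0.0406/16.6
r_cr = 4.89 mm; since the bare radius (14 mm) is above r_cr, any added insulation will reduce heat loss.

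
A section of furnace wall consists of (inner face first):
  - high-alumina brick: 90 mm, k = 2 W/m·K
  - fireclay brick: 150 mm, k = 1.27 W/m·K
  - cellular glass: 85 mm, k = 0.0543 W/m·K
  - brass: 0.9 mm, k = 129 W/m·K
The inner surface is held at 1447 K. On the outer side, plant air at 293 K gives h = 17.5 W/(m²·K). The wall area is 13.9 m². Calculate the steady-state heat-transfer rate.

Using the resistance-network approach (series):
R_high-alumina brick = L/(kA) = 0.09/(2×13.9) = 0.003237 K/W
R_fireclay brick = L/(kA) = 0.15/(1.27×13.9) = 0.008497 K/W
R_cellular glass = L/(kA) = 0.085/(0.0543×13.9) = 0.1126 K/W
R_brass = L/(kA) = 0.0009/(129×13.9) = 5.019×10^-7 K/W
R_outer film = 1/(h_o·A) = 1/(17.5×13.9) = 0.004111 K/W
R_total = 0.1285 K/W
Q = ΔT / R_total = 1154 / 0.1285

Q ≈ 8980 W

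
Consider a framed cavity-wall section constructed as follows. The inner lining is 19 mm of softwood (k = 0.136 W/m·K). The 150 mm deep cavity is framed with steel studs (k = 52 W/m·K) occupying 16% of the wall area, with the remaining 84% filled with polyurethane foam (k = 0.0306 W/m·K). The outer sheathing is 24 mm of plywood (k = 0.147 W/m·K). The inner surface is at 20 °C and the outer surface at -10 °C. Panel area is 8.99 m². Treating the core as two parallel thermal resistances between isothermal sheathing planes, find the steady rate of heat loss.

Sheathing layers in series; stud and cavity paths in parallel between them.
R_inner = 0.019/(0.136×8.99) = 0.01554 K/W
R_stud  = 0.15/(52×0.16×8.99) = 0.002005 K/W
R_cav   = 0.15/(0.0306×0.84×8.99) = 0.6491 K/W
1/R_core = 1/R_stud + 1/R_cav → R_core = 0.001999 K/W
R_outer = 0.024/(0.147×8.99) = 0.01816 K/W
R_total = 0.0357 K/W
Q = ΔT/R_total = 30/0.0357

Q ≈ 840 W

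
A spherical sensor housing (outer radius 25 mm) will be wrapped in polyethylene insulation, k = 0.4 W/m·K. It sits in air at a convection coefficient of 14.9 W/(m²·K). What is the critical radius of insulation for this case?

r_cr ≈ 53.7 mm

For a sphere r_cr = 2k/h = 2×0.4/14.9
r_cr = 53.7 mm; since the bare radius (25 mm) is below r_cr, adding a thin layer of insulation will *increase* heat loss.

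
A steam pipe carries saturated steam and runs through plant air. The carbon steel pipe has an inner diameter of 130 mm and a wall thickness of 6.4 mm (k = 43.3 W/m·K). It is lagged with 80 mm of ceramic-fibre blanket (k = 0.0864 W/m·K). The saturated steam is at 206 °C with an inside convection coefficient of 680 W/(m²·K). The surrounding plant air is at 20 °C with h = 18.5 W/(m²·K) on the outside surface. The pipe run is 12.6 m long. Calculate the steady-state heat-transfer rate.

Radial resistances (cylindrical: R_cond = ln(r_o/r_i)/(2πkL), R_conv = 1/(h·2πrL)):
R_inner film = 1/(h_i·2πr₁L) = 1/(680×2π×0.065×12.6) = 2.858×10^-4 K/W
R_carbon steel pipe wall = ln(71.4/65)/(2π×43.3×12.6) = 2.74×10^-5 K/W
R_ceramic-fibre blanket = ln(151.4/71.4)/(2π×0.0864×12.6) = 0.1099 K/W
R_outer film = 1/(h_o·2πr_oL) = 1/(18.5×2π×0.1514×12.6) = 0.00451 K/W
R_total = 0.1147 K/W
Q = ΔT/R_total = 186/0.1147

Q ≈ 1620 W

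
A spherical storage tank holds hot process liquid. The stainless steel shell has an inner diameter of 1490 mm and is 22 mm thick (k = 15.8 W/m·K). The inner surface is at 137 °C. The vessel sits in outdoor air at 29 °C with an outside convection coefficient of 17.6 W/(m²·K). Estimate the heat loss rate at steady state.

Each spherical layer contributes R = (1/r_i − 1/r_o)/(4πk):
R_stainless steel shell = (1/0.745 − 1/0.767)/(4π×15.8) = 1.939×10^-4 K/W
R_outer film = 1/(h·4πr_o²) = 1/(17.6×4π×0.767²) = 0.007686 K/W
R_total = 0.00788 K/W
Q = ΔT/R_total = 108/0.00788

Q ≈ 13700 W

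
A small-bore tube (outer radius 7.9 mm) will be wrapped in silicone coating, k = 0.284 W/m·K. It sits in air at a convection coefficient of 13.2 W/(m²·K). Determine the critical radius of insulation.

r_cr ≈ 21.5 mm

For a cylinder r_cr = k/h = 0.284/13.2
r_cr = 21.5 mm; since the bare radius (7.9 mm) is below r_cr, adding a thin layer of insulation will *increase* heat loss.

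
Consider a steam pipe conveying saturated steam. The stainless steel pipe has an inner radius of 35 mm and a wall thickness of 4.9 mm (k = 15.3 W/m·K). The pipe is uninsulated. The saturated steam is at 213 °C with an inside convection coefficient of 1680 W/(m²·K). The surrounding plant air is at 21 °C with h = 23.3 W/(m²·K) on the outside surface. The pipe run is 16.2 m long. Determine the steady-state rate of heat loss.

Cylindrical conduction, so R = ln(r₂/r₁)/(2πkL) per layer, in series:
R_inner film = 1/(h_i·2πr₁L) = 1/(1680×2π×0.035×16.2) = 1.671×10^-4 K/W
R_stainless steel pipe wall = ln(39.9/35)/(2π×15.3×16.2) = 8.414×10^-5 K/W
R_outer film = 1/(h_o·2πr_oL) = 1/(23.3×2π×0.0399×16.2) = 0.01057 K/W
R_total = 0.01082 K/W
Q = ΔT/R_total = 192/0.01082

Q ≈ 17700 W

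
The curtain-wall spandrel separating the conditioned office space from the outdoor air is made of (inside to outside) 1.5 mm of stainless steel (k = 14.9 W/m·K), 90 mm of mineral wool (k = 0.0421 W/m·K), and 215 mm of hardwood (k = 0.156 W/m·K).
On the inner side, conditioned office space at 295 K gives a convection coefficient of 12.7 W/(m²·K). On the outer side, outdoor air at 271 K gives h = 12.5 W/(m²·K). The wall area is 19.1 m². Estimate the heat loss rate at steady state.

Treating each layer as a thermal resistance in series:
R_inner film = 1/(h_i·A) = 1/(12.7×19.1) = 0.004123 K/W
R_stainless steel = L/(kA) = 0.0015/(14.9×19.1) = 5.271×10^-6 K/W
R_mineral wool = L/(kA) = 0.09/(0.0421×19.1) = 0.1119 K/W
R_hardwood = L/(kA) = 0.215/(0.156×19.1) = 0.07216 K/W
R_outer film = 1/(h_o·A) = 1/(12.5×19.1) = 0.004188 K/W
R_total = 0.1924 K/W
Q = ΔT / R_total = 24 / 0.1924

Q ≈ 125 W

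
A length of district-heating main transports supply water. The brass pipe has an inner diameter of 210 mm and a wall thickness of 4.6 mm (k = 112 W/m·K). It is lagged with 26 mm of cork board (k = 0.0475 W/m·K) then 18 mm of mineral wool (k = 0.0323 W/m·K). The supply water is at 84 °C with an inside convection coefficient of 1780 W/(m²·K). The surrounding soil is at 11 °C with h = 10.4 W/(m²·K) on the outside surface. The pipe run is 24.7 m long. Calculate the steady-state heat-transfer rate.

Q ≈ 1260 W

For a radial system each layer contributes R = ln(r_out/r_in)/(2πkL); films add R = 1/(hA).
R_inner film = 1/(h_i·2πr₁L) = 1/(1780×2π×0.105×24.7) = 3.448×10^-5 K/W
R_brass pipe wall = ln(109.6/105)/(2π×112×24.7) = 2.467×10^-6 K/W
R_cork board = ln(135.6/109.6)/(2π×0.0475×24.7) = 0.02888 K/W
R_mineral wool = ln(153.6/135.6)/(2π×0.0323×24.7) = 0.02486 K/W
R_outer film = 1/(h_o·2πr_oL) = 1/(10.4×2π×0.1536×24.7) = 0.004034 K/W
R_total = 0.05781 K/W
Q = ΔT/R_total = 73/0.05781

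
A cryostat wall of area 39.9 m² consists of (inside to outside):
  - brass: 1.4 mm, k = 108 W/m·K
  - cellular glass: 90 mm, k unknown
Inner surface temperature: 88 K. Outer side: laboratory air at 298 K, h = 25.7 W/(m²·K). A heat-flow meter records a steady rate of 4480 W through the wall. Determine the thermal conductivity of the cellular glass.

Series thermal resistances:
R_brass = L/(kA) = 0.0014/(108×39.9) = 3.249×10^-7 K/W
R_outer film = 1/(h_o·A) = 1/(25.7×39.9) = 9.752×10^-4 K/W
Sum of known resistances R_other = 9.755×10^-4 K/W
Total R = ΔT/Q = 210/4480 = 0.04688 K/W
R_cellular glass = R_total − R_other = 0.0459 K/W
k = L/(R·A) = 0.09/(0.0459×39.9)

k ≈ 0.0491 W/(m·K)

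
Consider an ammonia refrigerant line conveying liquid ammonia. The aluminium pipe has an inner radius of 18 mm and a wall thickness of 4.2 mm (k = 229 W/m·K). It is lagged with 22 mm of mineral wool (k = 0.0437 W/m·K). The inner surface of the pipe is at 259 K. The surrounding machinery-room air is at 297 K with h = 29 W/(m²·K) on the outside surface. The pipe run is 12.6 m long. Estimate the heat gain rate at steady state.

Q ≈ 182 W

Cylindrical conduction, so R = ln(r₂/r₁)/(2πkL) per layer, in series:
R_aluminium pipe wall = ln(22.2/18)/(2π×229×12.6) = 1.157×10^-5 K/W
R_mineral wool = ln(44.2/22.2)/(2π×0.0437×12.6) = 0.199 K/W
R_outer film = 1/(h_o·2πr_oL) = 1/(29×2π×0.0442×12.6) = 0.009854 K/W
R_total = 0.2089 K/W
Q = ΔT/R_total = 38/0.2089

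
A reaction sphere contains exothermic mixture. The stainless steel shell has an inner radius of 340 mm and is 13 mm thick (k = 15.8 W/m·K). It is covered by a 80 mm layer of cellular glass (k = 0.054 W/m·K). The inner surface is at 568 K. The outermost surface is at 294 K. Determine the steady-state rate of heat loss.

Each spherical layer contributes R = (1/r_i − 1/r_o)/(4πk):
R_stainless steel shell = (1/0.34 − 1/0.353)/(4π×15.8) = 5.455×10^-4 K/W
R_cellular glass = (1/0.353 − 1/0.433)/(4π×0.054) = 0.7713 K/W
R_total = 0.7718 K/W
Q = ΔT/R_total = 274/0.7718

Q ≈ 355 W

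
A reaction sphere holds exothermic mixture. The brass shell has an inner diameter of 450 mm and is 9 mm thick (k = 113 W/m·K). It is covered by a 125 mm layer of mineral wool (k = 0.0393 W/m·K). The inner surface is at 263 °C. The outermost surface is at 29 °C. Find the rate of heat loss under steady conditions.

Each spherical layer contributes R = (1/r_i − 1/r_o)/(4πk):
R_brass shell = (1/0.225 − 1/0.234)/(4π×113) = 1.204×10^-4 K/W
R_mineral wool = (1/0.234 − 1/0.359)/(4π×0.0393) = 3.013 K/W
R_total = 3.013 K/W
Q = ΔT/R_total = 234/3.013

Q ≈ 77.7 W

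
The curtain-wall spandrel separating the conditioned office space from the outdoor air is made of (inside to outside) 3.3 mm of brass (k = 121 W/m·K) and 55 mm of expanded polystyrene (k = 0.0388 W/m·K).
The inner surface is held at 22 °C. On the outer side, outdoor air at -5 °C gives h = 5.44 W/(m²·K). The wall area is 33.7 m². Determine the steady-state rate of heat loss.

Q ≈ 568 W

Series thermal resistances:
R_brass = L/(kA) = 0.0033/(121×33.7) = 8.093×10^-7 K/W
R_expanded polystyrene = L/(kA) = 0.055/(0.0388×33.7) = 0.04206 K/W
R_outer film = 1/(h_o·A) = 1/(5.44×33.7) = 0.005455 K/W
R_total = 0.04752 K/W
Q = ΔT / R_total = 27 / 0.04752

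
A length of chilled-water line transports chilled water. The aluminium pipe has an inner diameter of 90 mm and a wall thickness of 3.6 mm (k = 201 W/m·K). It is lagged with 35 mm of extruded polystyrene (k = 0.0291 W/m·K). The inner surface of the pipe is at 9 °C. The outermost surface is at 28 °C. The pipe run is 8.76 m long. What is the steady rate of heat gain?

Q ≈ 56.1 W

Treating each annulus and film as a series resistance:
R_aluminium pipe wall = ln(48.6/45)/(2π×201×8.76) = 6.957×10^-6 K/W
R_extruded polystyrene = ln(83.6/48.6)/(2π×0.0291×8.76) = 0.3387 K/W
R_total = 0.3387 K/W
Q = ΔT/R_total = 19/0.3387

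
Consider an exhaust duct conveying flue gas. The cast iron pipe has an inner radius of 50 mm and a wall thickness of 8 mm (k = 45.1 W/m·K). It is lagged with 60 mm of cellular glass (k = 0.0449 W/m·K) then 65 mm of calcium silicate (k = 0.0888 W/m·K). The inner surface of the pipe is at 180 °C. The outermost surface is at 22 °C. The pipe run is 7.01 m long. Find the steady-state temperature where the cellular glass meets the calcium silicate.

Per-layer cylindrical resistances, series-summed:
R_cast iron pipe wall = ln(58/50)/(2π×45.1×7.01) = 7.472×10^-5 K/W
R_cellular glass = ln(118/58)/(2π×0.0449×7.01) = 0.3591 K/W
R_calcium silicate = ln(183/118)/(2π×0.0888×7.01) = 0.1122 K/W
R_total = 0.4714 K/W
Q = ΔT/R_total = 158/0.4714
Q = 335 W
T_interface = T_inner − Q·ΣR(inner→interface) = 180 − 335×0.3592

T ≈ 59.6 °C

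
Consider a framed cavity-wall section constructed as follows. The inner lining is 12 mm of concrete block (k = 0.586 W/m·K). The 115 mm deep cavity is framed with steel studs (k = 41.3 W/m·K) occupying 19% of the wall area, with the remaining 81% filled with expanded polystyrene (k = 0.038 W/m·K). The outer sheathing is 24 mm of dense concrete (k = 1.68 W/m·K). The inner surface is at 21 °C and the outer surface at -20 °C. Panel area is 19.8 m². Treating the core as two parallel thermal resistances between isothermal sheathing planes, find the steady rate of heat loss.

Q ≈ 16400 W

Sheathing layers in series; stud and cavity paths in parallel between them.
R_inner = 0.012/(0.586×19.8) = 0.001034 K/W
R_stud  = 0.115/(41.3×0.19×19.8) = 7.402×10^-4 K/W
R_cav   = 0.115/(0.038×0.81×19.8) = 0.1887 K/W
1/R_core = 1/R_stud + 1/R_cav → R_core = 7.373×10^-4 K/W
R_outer = 0.024/(1.68×19.8) = 7.215×10^-4 K/W
R_total = 0.002493 K/W
Q = ΔT/R_total = 41/0.002493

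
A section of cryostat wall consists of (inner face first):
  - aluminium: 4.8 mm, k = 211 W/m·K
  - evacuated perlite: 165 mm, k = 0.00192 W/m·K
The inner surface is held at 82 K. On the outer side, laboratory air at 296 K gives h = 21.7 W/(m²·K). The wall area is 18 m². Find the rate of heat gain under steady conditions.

Q ≈ 44.8 W

Series thermal resistances:
R_aluminium = L/(kA) = 0.0048/(211×18) = 1.264×10^-6 K/W
R_evacuated perlite = L/(kA) = 0.165/(0.00192×18) = 4.774 K/W
R_outer film = 1/(h_o·A) = 1/(21.7×18) = 0.00256 K/W
R_total = 4.777 K/W
Q = ΔT / R_total = 214 / 4.777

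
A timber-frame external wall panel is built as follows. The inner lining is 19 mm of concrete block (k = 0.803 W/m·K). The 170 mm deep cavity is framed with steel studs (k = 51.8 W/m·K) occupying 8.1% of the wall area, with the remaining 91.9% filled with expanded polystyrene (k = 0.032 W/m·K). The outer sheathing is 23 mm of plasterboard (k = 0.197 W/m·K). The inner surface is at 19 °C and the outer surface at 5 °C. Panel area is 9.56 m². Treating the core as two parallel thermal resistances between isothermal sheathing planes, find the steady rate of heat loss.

Q ≈ 741 W

Sheathing layers in series; stud and cavity paths in parallel between them.
R_inner = 0.019/(0.803×9.56) = 0.002475 K/W
R_stud  = 0.17/(51.8×0.081×9.56) = 0.004238 K/W
R_cav   = 0.17/(0.032×0.919×9.56) = 0.6047 K/W
1/R_core = 1/R_stud + 1/R_cav → R_core = 0.004209 K/W
R_outer = 0.023/(0.197×9.56) = 0.01221 K/W
R_total = 0.0189 K/W
Q = ΔT/R_total = 14/0.0189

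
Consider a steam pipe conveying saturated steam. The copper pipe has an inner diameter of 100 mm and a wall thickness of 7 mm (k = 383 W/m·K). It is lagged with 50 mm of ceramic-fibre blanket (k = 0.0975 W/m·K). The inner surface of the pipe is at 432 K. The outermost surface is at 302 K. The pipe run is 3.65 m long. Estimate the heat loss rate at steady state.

Q ≈ 462 W

Treating each annulus and film as a series resistance:
R_copper pipe wall = ln(57/50)/(2π×383×3.65) = 1.492×10^-5 K/W
R_ceramic-fibre blanket = ln(107/57)/(2π×0.0975×3.65) = 0.2817 K/W
R_total = 0.2817 K/W
Q = ΔT/R_total = 130/0.2817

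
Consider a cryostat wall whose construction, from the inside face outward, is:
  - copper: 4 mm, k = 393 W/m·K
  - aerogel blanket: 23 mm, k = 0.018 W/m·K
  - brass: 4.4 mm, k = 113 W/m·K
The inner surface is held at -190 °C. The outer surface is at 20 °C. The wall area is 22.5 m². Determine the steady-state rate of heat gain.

Using the resistance-network approach (series):
R_copper = L/(kA) = 0.004/(393×22.5) = 4.524×10^-7 K/W
R_aerogel blanket = L/(kA) = 0.023/(0.018×22.5) = 0.05679 K/W
R_brass = L/(kA) = 0.0044/(113×22.5) = 1.731×10^-6 K/W
R_total = 0.05679 K/W
Q = ΔT / R_total = 210 / 0.05679

Q ≈ 3700 W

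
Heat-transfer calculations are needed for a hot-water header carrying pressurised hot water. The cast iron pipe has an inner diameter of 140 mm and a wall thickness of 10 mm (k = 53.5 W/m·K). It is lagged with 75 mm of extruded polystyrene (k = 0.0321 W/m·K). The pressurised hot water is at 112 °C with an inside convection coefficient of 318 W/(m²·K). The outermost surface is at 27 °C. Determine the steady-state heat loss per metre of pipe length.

q′ ≈ 25.9 W/m

Cylindrical conduction, so R = ln(r₂/r₁)/(2πkL) per layer, in series:
R_inner film = 1/(h_i·2πr₁L) = 1/(318×2π×0.07×1) = 0.00715 K/W
R_cast iron pipe wall = ln(80/70)/(2π×53.5×1) = 3.972×10^-4 K/W
R_extruded polystyrene = ln(155/80)/(2π×0.0321×1) = 3.279 K/W
R_total = 3.287 K/W
Q = ΔT/R_total = 85/3.287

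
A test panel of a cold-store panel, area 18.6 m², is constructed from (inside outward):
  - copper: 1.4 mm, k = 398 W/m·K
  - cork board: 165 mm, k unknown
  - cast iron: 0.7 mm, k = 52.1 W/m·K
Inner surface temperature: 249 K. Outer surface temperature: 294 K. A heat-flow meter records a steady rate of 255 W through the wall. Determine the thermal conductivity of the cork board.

k ≈ 0.0503 W/(m·K)

Treating each layer as a thermal resistance in series:
R_copper = L/(kA) = 0.0014/(398×18.6) = 1.891×10^-7 K/W
R_cast iron = L/(kA) = 0.0007/(52.1×18.6) = 7.223×10^-7 K/W
Sum of known resistances R_other = 9.115×10^-7 K/W
Total R = ΔT/Q = 45/255 = 0.1765 K/W
R_cork board = R_total − R_other = 0.1765 K/W
k = L/(R·A) = 0.165/(0.1765×18.6)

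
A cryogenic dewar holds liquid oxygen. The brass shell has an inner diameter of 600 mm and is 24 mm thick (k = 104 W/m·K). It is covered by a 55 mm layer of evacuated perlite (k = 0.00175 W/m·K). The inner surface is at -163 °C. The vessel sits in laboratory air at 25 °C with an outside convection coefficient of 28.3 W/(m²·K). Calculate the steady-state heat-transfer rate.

Spherical conduction: R = (1/r_in − 1/r_out)/(4πk) per layer; series-sum.
R_brass shell = (1/0.3 − 1/0.324)/(4π×104) = 1.889×10^-4 K/W
R_evacuated perlite = (1/0.324 − 1/0.379)/(4π×0.00175) = 20.37 K/W
R_outer film = 1/(h·4πr_o²) = 1/(28.3×4π×0.379²) = 0.01958 K/W
R_total = 20.39 K/W
Q = ΔT/R_total = 188/20.39

Q ≈ 9.22 W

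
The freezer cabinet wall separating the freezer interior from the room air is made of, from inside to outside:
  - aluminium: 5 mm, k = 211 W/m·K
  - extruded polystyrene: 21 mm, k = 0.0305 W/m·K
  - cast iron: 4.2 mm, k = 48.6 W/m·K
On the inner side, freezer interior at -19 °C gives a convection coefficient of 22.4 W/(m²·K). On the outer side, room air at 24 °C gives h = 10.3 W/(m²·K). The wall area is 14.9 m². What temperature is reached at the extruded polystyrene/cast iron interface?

T ≈ 19 °C

Series thermal resistances:
R_inner film = 1/(h_i·A) = 1/(22.4×14.9) = 0.002996 K/W
R_aluminium = L/(kA) = 0.005/(211×14.9) = 1.59×10^-6 K/W
R_extruded polystyrene = L/(kA) = 0.021/(0.0305×14.9) = 0.04621 K/W
R_cast iron = L/(kA) = 0.0042/(48.6×14.9) = 5.8×10^-6 K/W
R_outer film = 1/(h_o·A) = 1/(10.3×14.9) = 0.006516 K/W
R_total = 0.05573 K/W;  Q = ΔT/R_total = 43/0.05573 = 771.6 W
T_interface = T_inner + Q·ΣR(inner→interface) = -19 + 772×0.04921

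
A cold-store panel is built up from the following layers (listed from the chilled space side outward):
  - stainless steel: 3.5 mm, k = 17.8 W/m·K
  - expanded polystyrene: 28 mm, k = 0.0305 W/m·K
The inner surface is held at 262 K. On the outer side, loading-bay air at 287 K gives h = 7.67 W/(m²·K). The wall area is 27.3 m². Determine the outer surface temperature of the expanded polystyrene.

Treating each layer as a thermal resistance in series:
R_stainless steel = L/(kA) = 0.0035/(17.8×27.3) = 7.203×10^-6 K/W
R_expanded polystyrene = L/(kA) = 0.028/(0.0305×27.3) = 0.03363 K/W
R_outer film = 1/(h_o·A) = 1/(7.67×27.3) = 0.004776 K/W
R_total = 0.03841 K/W;  Q = ΔT/R_total = 25/0.03841 = 650.9 W
T_interface = T_inner + Q·ΣR(inner→interface) = 262 + 651×0.03363

T ≈ 284 K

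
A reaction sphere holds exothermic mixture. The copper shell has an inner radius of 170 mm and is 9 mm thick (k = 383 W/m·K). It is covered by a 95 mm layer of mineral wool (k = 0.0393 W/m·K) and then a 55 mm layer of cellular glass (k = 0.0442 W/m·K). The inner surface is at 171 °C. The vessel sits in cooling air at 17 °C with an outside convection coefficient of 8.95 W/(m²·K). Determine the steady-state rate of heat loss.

Each spherical layer contributes R = (1/r_i − 1/r_o)/(4πk):
R_copper shell = (1/0.17 − 1/0.179)/(4π×383) = 6.145×10^-5 K/W
R_mineral wool = (1/0.179 − 1/0.274)/(4π×0.0393) = 3.922 K/W
R_cellular glass = (1/0.274 − 1/0.329)/(4π×0.0442) = 1.098 K/W
R_outer film = 1/(h·4πr_o²) = 1/(8.95×4π×0.329²) = 0.08214 K/W
R_total = 5.103 K/W
Q = ΔT/R_total = 154/5.103

Q ≈ 30.2 W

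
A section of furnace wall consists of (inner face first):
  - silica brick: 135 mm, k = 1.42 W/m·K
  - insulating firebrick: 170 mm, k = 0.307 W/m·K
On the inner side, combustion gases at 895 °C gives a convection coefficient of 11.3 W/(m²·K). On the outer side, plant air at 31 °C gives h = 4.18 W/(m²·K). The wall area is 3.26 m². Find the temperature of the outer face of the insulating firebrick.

Using the resistance-network approach (series):
R_inner film = 1/(h_i·A) = 1/(11.3×3.26) = 0.02715 K/W
R_silica brick = L/(kA) = 0.135/(1.42×3.26) = 0.02916 K/W
R_insulating firebrick = L/(kA) = 0.17/(0.307×3.26) = 0.1699 K/W
R_outer film = 1/(h_o·A) = 1/(4.18×3.26) = 0.07338 K/W
R_total = 0.2996 K/W;  Q = ΔT/R_total = 864/0.2996 = 2884 W
T_interface = T_inner − Q·ΣR(inner→interface) = 895 − 2880×0.2262

T ≈ 243 °C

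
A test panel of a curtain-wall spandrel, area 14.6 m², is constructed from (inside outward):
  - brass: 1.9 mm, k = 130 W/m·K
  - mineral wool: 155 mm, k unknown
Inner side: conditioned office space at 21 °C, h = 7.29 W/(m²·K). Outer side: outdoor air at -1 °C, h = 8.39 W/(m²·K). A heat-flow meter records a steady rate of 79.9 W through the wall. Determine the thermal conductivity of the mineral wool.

k ≈ 0.0412 W/(m·K)

Using the resistance-network approach (series):
R_inner film = 1/(h_i·A) = 1/(7.29×14.6) = 0.009395 K/W
R_brass = L/(kA) = 0.0019/(130×14.6) = 1.001×10^-6 K/W
R_outer film = 1/(h_o·A) = 1/(8.39×14.6) = 0.008164 K/W
Sum of known resistances R_other = 0.01756 K/W
Total R = ΔT/Q = 22/79.9 = 0.2753 K/W
R_mineral wool = R_total − R_other = 0.2578 K/W
k = L/(R·A) = 0.155/(0.2578×14.6)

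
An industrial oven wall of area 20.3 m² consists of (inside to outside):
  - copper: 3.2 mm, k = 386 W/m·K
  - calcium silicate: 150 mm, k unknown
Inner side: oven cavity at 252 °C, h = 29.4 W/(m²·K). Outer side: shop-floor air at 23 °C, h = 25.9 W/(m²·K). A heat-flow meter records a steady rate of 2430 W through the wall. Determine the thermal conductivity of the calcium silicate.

k ≈ 0.0815 W/(m·K)

Model the wall as resistances in series:
R_inner film = 1/(h_i·A) = 1/(29.4×20.3) = 0.001676 K/W
R_copper = L/(kA) = 0.0032/(386×20.3) = 4.084×10^-7 K/W
R_outer film = 1/(h_o·A) = 1/(25.9×20.3) = 0.001902 K/W
Sum of known resistances R_other = 0.003578 K/W
Total R = ΔT/Q = 229/2430 = 0.09424 K/W
R_calcium silicate = R_total − R_other = 0.09066 K/W
k = L/(R·A) = 0.15/(0.09066×20.3)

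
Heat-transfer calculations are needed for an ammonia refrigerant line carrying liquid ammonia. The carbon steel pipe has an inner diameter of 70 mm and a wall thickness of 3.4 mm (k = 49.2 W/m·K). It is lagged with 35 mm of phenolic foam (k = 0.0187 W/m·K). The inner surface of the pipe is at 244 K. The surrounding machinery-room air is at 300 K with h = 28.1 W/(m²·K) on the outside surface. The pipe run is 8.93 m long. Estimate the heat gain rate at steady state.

Radial resistances (cylindrical: R_cond = ln(r_o/r_i)/(2πkL), R_conv = 1/(h·2πrL)):
R_carbon steel pipe wall = ln(38.4/35)/(2π×49.2×8.93) = 3.358×10^-5 K/W
R_phenolic foam = ln(73.4/38.4)/(2π×0.0187×8.93) = 0.6175 K/W
R_outer film = 1/(h_o·2πr_oL) = 1/(28.1×2π×0.0734×8.93) = 0.008641 K/W
R_total = 0.6261 K/W
Q = ΔT/R_total = 56/0.6261

Q ≈ 89.4 W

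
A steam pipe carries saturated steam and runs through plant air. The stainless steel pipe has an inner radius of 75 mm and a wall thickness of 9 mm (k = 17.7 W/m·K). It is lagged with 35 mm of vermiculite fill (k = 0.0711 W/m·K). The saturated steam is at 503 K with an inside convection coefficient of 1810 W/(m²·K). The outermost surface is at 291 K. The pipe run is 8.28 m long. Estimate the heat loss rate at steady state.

Q ≈ 2250 W

Cylindrical conduction, so R = ln(r₂/r₁)/(2πkL) per layer, in series:
R_inner film = 1/(h_i·2πr₁L) = 1/(1810×2π×0.075×8.28) = 1.416×10^-4 K/W
R_stainless steel pipe wall = ln(84/75)/(2π×17.7×8.28) = 1.231×10^-4 K/W
R_vermiculite fill = ln(119/84)/(2π×0.0711×8.28) = 0.09416 K/W
R_total = 0.09443 K/W
Q = ΔT/R_total = 212/0.09443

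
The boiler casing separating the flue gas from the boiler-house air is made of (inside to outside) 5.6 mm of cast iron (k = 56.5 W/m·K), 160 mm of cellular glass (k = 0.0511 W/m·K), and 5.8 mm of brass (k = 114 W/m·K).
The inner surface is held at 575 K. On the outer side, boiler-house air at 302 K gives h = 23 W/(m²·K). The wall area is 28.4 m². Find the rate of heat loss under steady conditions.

Using the resistance-network approach (series):
R_cast iron = L/(kA) = 0.0056/(56.5×28.4) = 3.49×10^-6 K/W
R_cellular glass = L/(kA) = 0.16/(0.0511×28.4) = 0.1103 K/W
R_brass = L/(kA) = 0.0058/(114×28.4) = 1.791×10^-6 K/W
R_outer film = 1/(h_o·A) = 1/(23×28.4) = 0.001531 K/W
R_total = 0.1118 K/W
Q = ΔT / R_total = 273 / 0.1118

Q ≈ 2440 W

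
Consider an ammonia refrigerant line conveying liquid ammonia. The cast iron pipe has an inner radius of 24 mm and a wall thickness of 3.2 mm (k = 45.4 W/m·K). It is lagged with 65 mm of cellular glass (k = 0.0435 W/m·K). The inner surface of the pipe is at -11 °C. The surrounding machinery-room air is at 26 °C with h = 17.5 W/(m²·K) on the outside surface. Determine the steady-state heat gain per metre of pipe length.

q′ ≈ 8.1 W/m

Per-layer cylindrical resistances, series-summed:
R_cast iron pipe wall = ln(27.2/24)/(2π×45.4×1) = 4.388×10^-4 K/W
R_cellular glass = ln(92.2/27.2)/(2π×0.0435×1) = 4.466 K/W
R_outer film = 1/(h_o·2πr_oL) = 1/(17.5×2π×0.0922×1) = 0.09864 K/W
R_total = 4.565 K/W
Q = ΔT/R_total = 37/4.565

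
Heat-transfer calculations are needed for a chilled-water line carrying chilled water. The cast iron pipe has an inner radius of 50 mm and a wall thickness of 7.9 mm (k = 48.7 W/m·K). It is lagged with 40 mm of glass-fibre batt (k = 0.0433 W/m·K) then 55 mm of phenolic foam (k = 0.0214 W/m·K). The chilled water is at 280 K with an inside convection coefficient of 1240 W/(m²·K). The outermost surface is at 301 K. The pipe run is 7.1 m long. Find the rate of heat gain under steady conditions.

Per-layer cylindrical resistances, series-summed:
R_inner film = 1/(h_i·2πr₁L) = 1/(1240×2π×0.05×7.1) = 3.616×10^-4 K/W
R_cast iron pipe wall = ln(57.9/50)/(2π×48.7×7.1) = 6.752×10^-5 K/W
R_glass-fibre batt = ln(97.9/57.9)/(2π×0.0433×7.1) = 0.2719 K/W
R_phenolic foam = ln(152.9/97.9)/(2π×0.0214×7.1) = 0.467 K/W
R_total = 0.7393 K/W
Q = ΔT/R_total = 21/0.7393

Q ≈ 28.4 W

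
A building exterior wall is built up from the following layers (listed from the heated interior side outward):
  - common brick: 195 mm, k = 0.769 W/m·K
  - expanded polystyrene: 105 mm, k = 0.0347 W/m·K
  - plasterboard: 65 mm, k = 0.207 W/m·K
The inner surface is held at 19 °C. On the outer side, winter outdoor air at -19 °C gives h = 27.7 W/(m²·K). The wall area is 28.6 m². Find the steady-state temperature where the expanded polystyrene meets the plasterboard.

Using the resistance-network approach (series):
R_common brick = L/(kA) = 0.195/(0.769×28.6) = 0.008866 K/W
R_expanded polystyrene = L/(kA) = 0.105/(0.0347×28.6) = 0.1058 K/W
R_plasterboard = L/(kA) = 0.065/(0.207×28.6) = 0.01098 K/W
R_outer film = 1/(h_o·A) = 1/(27.7×28.6) = 0.001262 K/W
R_total = 0.1269 K/W;  Q = ΔT/R_total = 38/0.1269 = 299.4 W
T_interface = T_inner − Q·ΣR(inner→interface) = 19 − 299×0.1147

T ≈ -15.3 °C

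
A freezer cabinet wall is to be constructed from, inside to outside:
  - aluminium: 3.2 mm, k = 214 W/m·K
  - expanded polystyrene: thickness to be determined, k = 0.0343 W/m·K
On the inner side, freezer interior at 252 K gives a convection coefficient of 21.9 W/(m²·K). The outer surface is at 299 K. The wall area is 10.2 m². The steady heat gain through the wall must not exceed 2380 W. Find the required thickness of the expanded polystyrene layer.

L ≈ 5.34 mm

Using the resistance-network approach (series):
R_inner film = 1/(h_i·A) = 1/(21.9×10.2) = 0.004477 K/W
R_aluminium = L/(kA) = 0.0032/(214×10.2) = 1.466×10^-6 K/W
Sum of the known resistances R_other = 0.004478 K/W
Required total resistance R_tot = ΔT/Q_allow = 47/2380 = 0.01975 K/W
R_expanded polystyrene = R_tot − R_other = 0.01527 K/W
L = R·k·A = 0.01527×0.0343×10.2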